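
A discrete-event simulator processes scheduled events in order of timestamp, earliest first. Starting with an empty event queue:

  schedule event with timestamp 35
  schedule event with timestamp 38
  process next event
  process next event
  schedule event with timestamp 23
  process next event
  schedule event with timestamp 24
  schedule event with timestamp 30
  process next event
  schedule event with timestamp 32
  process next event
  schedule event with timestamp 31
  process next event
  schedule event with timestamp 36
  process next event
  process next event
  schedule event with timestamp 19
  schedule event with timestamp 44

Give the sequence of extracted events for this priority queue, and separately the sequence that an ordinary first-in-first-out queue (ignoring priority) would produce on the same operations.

insert 35 → {35}
insert 38 → {35, 38}
process next event → 35; now {38}
process next event → 38; now {}
insert 23 → {23}
process next event → 23; now {}
insert 24 → {24}
insert 30 → {24, 30}
process next event → 24; now {30}
insert 32 → {30, 32}
process next event → 30; now {32}
insert 31 → {31, 32}
process next event → 31; now {32}
insert 36 → {32, 36}
process next event → 32; now {36}
process next event → 36; now {}
insert 19 → {19}
insert 44 → {19, 44}

priority queue: [35, 38, 23, 24, 30, 31, 32, 36]; FIFO queue: 35, 38, 23, 24, 30, 32, 31, 36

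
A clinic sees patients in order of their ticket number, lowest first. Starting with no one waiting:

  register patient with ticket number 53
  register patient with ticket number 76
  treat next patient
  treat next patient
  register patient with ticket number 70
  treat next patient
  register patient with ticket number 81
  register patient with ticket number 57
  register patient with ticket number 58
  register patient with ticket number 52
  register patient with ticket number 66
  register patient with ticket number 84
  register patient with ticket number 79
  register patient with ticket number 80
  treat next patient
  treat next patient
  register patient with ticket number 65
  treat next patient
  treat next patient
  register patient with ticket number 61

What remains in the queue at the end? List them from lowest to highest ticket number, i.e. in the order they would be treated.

[61, 66, 79, 80, 81, 84]

insert 53 → {53}
insert 76 → {53, 76}
treat next patient → 53; now {76}
treat next patient → 76; now {}
insert 70 → {70}
treat next patient → 70; now {}
insert 81 → {81}
insert 57 → {57, 81}
insert 58 → {57, 58, 81}
insert 52 → {52, 57, 58, 81}
insert 66 → {52, 57, 58, 66, 81}
insert 84 → {52, 57, 58, 66, 81, 84}
insert 79 → {52, 57, 58, 66, 79, 81, 84}
insert 80 → {52, 57, 58, 66, 79, 80, 81, 84}
treat next patient → 52; now {57, 58, 66, 79, 80, 81, 84}
treat next patient → 57; now {58, 66, 79, 80, 81, 84}
insert 65 → {58, 65, 66, 79, 80, 81, 84}
treat next patient → 58; now {65, 66, 79, 80, 81, 84}
treat next patient → 65; now {66, 79, 80, 81, 84}
insert 61 → {61, 66, 79, 80, 81, 84}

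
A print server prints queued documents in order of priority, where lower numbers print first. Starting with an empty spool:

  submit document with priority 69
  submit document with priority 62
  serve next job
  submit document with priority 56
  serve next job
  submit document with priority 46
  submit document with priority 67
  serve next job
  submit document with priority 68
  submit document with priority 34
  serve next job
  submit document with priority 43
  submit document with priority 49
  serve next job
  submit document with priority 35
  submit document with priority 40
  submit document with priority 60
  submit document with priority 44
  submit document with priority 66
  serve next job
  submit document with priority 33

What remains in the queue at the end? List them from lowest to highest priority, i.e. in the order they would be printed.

insert 69 → {69}
insert 62 → {62, 69}
serve next job → 62; now {69}
insert 56 → {56, 69}
serve next job → 56; now {69}
insert 46 → {46, 69}
insert 67 → {46, 67, 69}
serve next job → 46; now {67, 69}
insert 68 → {67, 68, 69}
insert 34 → {34, 67, 68, 69}
serve next job → 34; now {67, 68, 69}
insert 43 → {43, 67, 68, 69}
insert 49 → {43, 49, 67, 68, 69}
serve next job → 43; now {49, 67, 68, 69}
insert 35 → {35, 49, 67, 68, 69}
insert 40 → {35, 40, 49, 67, 68, 69}
insert 60 → {35, 40, 49, 60, 67, 68, 69}
insert 44 → {35, 40, 44, 49, 60, 67, 68, 69}
insert 66 → {35, 40, 44, 49, 60, 66, 67, 68, 69}
serve next job → 35; now {40, 44, 49, 60, 66, 67, 68, 69}
insert 33 → {33, 40, 44, 49, 60, 66, 67, 68, 69}

33, 40, 44, 49, 60, 66, 67, 68, 69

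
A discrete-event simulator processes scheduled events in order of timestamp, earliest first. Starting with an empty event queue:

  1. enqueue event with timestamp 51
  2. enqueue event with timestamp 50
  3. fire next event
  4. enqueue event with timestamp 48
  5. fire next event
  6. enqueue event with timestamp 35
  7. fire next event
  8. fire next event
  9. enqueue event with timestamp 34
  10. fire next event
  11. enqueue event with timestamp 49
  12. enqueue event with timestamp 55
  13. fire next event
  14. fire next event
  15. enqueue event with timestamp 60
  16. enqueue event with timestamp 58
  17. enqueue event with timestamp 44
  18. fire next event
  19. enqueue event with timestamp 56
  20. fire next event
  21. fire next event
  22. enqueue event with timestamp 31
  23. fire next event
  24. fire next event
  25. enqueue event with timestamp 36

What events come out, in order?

[50, 48, 35, 51, 34, 49, 55, 44, 56, 58, 31, 60]

insert 51 → {51}
insert 50 → {50, 51}
fire next event → 50; now {51}
insert 48 → {48, 51}
fire next event → 48; now {51}
insert 35 → {35, 51}
fire next event → 35; now {51}
fire next event → 51; now {}
insert 34 → {34}
fire next event → 34; now {}
insert 49 → {49}
insert 55 → {49, 55}
fire next event → 49; now {55}
fire next event → 55; now {}
insert 60 → {60}
insert 58 → {58, 60}
insert 44 → {44, 58, 60}
fire next event → 44; now {58, 60}
insert 56 → {56, 58, 60}
fire next event → 56; now {58, 60}
fire next event → 58; now {60}
insert 31 → {31, 60}
fire next event → 31; now {60}
fire next event → 60; now {}
insert 36 → {36}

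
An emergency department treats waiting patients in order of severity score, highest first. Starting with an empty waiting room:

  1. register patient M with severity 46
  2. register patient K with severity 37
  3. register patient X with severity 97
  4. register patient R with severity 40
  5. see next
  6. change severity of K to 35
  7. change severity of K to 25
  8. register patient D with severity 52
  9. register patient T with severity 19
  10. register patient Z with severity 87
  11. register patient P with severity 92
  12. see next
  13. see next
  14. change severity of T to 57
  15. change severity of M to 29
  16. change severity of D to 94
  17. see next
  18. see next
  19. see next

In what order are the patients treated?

add M (severity 46) → {M:46}
add K (severity 37) → {M:46, K:37}
add X (severity 97) → {X:97, M:46, K:37}
add R (severity 40) → {X:97, M:46, R:40, K:37}
see next → X; now {M:46, R:40, K:37}
update K to severity 35 → {M:46, R:40, K:35}
update K to severity 25 → {M:46, R:40, K:25}
add D (severity 52) → {D:52, M:46, R:40, K:25}
add T (severity 19) → {D:52, M:46, R:40, K:25, T:19}
add Z (severity 87) → {Z:87, D:52, M:46, R:40, K:25, T:19}
add P (severity 92) → {P:92, Z:87, D:52, M:46, R:40, K:25, T:19}
see next → P; now {Z:87, D:52, M:46, R:40, K:25, T:19}
see next → Z; now {D:52, M:46, R:40, K:25, T:19}
update T to severity 57 → {T:57, D:52, M:46, R:40, K:25}
update M to severity 29 → {T:57, D:52, R:40, M:29, K:25}
update D to severity 94 → {D:94, T:57, R:40, M:29, K:25}
see next → D; now {T:57, R:40, M:29, K:25}
see next → T; now {R:40, M:29, K:25}
see next → R; now {M:29, K:25}

X, P, Z, D, T, R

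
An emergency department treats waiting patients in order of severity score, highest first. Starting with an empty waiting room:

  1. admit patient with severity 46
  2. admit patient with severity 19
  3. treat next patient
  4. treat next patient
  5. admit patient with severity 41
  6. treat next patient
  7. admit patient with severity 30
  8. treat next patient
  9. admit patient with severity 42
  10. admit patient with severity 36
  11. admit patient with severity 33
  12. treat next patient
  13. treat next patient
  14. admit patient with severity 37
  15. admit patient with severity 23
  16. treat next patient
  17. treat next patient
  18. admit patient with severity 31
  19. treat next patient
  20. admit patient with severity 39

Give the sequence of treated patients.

[46, 19, 41, 30, 42, 36, 37, 33, 31]

insert 46 → {46}
insert 19 → {46, 19}
treat next patient → 46; now {19}
treat next patient → 19; now {}
insert 41 → {41}
treat next patient → 41; now {}
insert 30 → {30}
treat next patient → 30; now {}
insert 42 → {42}
insert 36 → {42, 36}
insert 33 → {42, 36, 33}
treat next patient → 42; now {36, 33}
treat next patient → 36; now {33}
insert 37 → {37, 33}
insert 23 → {37, 33, 23}
treat next patient → 37; now {33, 23}
treat next patient → 33; now {23}
insert 31 → {31, 23}
treat next patient → 31; now {23}
insert 39 → {39, 23}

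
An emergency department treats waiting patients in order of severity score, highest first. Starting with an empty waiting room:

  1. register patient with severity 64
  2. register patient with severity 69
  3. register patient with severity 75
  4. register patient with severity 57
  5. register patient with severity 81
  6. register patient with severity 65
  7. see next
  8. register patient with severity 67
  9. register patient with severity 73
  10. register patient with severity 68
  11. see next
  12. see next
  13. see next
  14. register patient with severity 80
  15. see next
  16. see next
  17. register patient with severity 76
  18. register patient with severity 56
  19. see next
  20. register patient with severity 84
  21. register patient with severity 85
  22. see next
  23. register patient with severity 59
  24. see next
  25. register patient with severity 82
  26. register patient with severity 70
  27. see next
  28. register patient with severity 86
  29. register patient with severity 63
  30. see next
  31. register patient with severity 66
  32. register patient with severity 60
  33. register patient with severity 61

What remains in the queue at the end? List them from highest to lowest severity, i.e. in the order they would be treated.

insert 64 → {64}
insert 69 → {69, 64}
insert 75 → {75, 69, 64}
insert 57 → {75, 69, 64, 57}
insert 81 → {81, 75, 69, 64, 57}
insert 65 → {81, 75, 69, 65, 64, 57}
see next → 81; now {75, 69, 65, 64, 57}
insert 67 → {75, 69, 67, 65, 64, 57}
insert 73 → {75, 73, 69, 67, 65, 64, 57}
insert 68 → {75, 73, 69, 68, 67, 65, 64, 57}
see next → 75; now {73, 69, 68, 67, 65, 64, 57}
see next → 73; now {69, 68, 67, 65, 64, 57}
see next → 69; now {68, 67, 65, 64, 57}
insert 80 → {80, 68, 67, 65, 64, 57}
see next → 80; now {68, 67, 65, 64, 57}
see next → 68; now {67, 65, 64, 57}
insert 76 → {76, 67, 65, 64, 57}
insert 56 → {76, 67, 65, 64, 57, 56}
see next → 76; now {67, 65, 64, 57, 56}
insert 84 → {84, 67, 65, 64, 57, 56}
insert 85 → {85, 84, 67, 65, 64, 57, 56}
see next → 85; now {84, 67, 65, 64, 57, 56}
insert 59 → {84, 67, 65, 64, 59, 57, 56}
see next → 84; now {67, 65, 64, 59, 57, 56}
insert 82 → {82, 67, 65, 64, 59, 57, 56}
insert 70 → {82, 70, 67, 65, 64, 59, 57, 56}
see next → 82; now {70, 67, 65, 64, 59, 57, 56}
insert 86 → {86, 70, 67, 65, 64, 59, 57, 56}
insert 63 → {86, 70, 67, 65, 64, 63, 59, 57, 56}
see next → 86; now {70, 67, 65, 64, 63, 59, 57, 56}
insert 66 → {70, 67, 66, 65, 64, 63, 59, 57, 56}
insert 60 → {70, 67, 66, 65, 64, 63, 60, 59, 57, 56}
insert 61 → {70, 67, 66, 65, 64, 63, 61, 60, 59, 57, 56}

[70, 67, 66, 65, 64, 63, 61, 60, 59, 57, 56]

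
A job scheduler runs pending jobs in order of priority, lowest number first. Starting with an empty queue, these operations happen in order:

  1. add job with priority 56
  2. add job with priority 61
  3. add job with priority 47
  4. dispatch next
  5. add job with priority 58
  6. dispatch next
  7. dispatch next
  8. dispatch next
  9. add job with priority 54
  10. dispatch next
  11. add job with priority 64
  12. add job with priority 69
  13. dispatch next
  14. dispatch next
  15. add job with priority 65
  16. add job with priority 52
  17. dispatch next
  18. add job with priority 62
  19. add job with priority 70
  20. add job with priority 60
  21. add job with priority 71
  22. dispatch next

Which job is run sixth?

insert 56 → {56}
insert 61 → {56, 61}
insert 47 → {47, 56, 61}
dispatch next → 47; now {56, 61}
insert 58 → {56, 58, 61}
dispatch next → 56; now {58, 61}
dispatch next → 58; now {61}
dispatch next → 61; now {}
insert 54 → {54}
dispatch next → 54; now {}
insert 64 → {64}
insert 69 → {64, 69}
dispatch next → 64; now {69}
dispatch next → 69; now {}
insert 65 → {65}
insert 52 → {52, 65}
dispatch next → 52; now {65}
insert 62 → {62, 65}
insert 70 → {62, 65, 70}
insert 60 → {60, 62, 65, 70}
insert 71 → {60, 62, 65, 70, 71}
dispatch next → 60; now {62, 65, 70, 71}

64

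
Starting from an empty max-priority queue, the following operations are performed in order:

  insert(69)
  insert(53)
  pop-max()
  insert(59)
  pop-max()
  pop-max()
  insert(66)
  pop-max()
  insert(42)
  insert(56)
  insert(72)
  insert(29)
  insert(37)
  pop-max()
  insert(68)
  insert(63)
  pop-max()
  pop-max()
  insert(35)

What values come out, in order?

insert 69 → {69}
insert 53 → {69, 53}
pop-max → 69; now {53}
insert 59 → {59, 53}
pop-max → 59; now {53}
pop-max → 53; now {}
insert 66 → {66}
pop-max → 66; now {}
insert 42 → {42}
insert 56 → {56, 42}
insert 72 → {72, 56, 42}
insert 29 → {72, 56, 42, 29}
insert 37 → {72, 56, 42, 37, 29}
pop-max → 72; now {56, 42, 37, 29}
insert 68 → {68, 56, 42, 37, 29}
insert 63 → {68, 63, 56, 42, 37, 29}
pop-max → 68; now {63, 56, 42, 37, 29}
pop-max → 63; now {56, 42, 37, 29}
insert 35 → {56, 42, 37, 35, 29}

69, 59, 53, 66, 72, 68, 63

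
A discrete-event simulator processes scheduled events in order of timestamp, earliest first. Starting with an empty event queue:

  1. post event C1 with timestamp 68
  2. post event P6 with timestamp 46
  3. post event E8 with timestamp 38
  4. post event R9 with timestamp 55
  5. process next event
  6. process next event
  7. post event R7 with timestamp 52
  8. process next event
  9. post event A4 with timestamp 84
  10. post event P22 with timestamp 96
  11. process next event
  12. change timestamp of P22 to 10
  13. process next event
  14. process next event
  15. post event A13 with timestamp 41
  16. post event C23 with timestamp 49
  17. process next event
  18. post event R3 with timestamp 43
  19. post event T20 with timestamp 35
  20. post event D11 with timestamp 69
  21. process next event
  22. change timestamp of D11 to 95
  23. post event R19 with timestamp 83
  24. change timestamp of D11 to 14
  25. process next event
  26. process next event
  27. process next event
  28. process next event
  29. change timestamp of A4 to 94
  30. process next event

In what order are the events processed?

add C1 (timestamp 68) → {C1:68}
add P6 (timestamp 46) → {P6:46, C1:68}
add E8 (timestamp 38) → {E8:38, P6:46, C1:68}
add R9 (timestamp 55) → {E8:38, P6:46, R9:55, C1:68}
process next event → E8; now {P6:46, R9:55, C1:68}
process next event → P6; now {R9:55, C1:68}
add R7 (timestamp 52) → {R7:52, R9:55, C1:68}
process next event → R7; now {R9:55, C1:68}
add A4 (timestamp 84) → {R9:55, C1:68, A4:84}
add P22 (timestamp 96) → {R9:55, C1:68, A4:84, P22:96}
process next event → R9; now {C1:68, A4:84, P22:96}
update P22 to timestamp 10 → {P22:10, C1:68, A4:84}
process next event → P22; now {C1:68, A4:84}
process next event → C1; now {A4:84}
add A13 (timestamp 41) → {A13:41, A4:84}
add C23 (timestamp 49) → {A13:41, C23:49, A4:84}
process next event → A13; now {C23:49, A4:84}
add R3 (timestamp 43) → {R3:43, C23:49, A4:84}
add T20 (timestamp 35) → {T20:35, R3:43, C23:49, A4:84}
add D11 (timestamp 69) → {T20:35, R3:43, C23:49, D11:69, A4:84}
process next event → T20; now {R3:43, C23:49, D11:69, A4:84}
update D11 to timestamp 95 → {R3:43, C23:49, A4:84, D11:95}
add R19 (timestamp 83) → {R3:43, C23:49, R19:83, A4:84, D11:95}
update D11 to timestamp 14 → {D11:14, R3:43, C23:49, R19:83, A4:84}
process next event → D11; now {R3:43, C23:49, R19:83, A4:84}
process next event → R3; now {C23:49, R19:83, A4:84}
process next event → C23; now {R19:83, A4:84}
process next event → R19; now {A4:84}
update A4 to timestamp 94 → {A4:94}
process next event → A4; now {}

[E8, P6, R7, R9, P22, C1, A13, T20, D11, R3, C23, R19, A4]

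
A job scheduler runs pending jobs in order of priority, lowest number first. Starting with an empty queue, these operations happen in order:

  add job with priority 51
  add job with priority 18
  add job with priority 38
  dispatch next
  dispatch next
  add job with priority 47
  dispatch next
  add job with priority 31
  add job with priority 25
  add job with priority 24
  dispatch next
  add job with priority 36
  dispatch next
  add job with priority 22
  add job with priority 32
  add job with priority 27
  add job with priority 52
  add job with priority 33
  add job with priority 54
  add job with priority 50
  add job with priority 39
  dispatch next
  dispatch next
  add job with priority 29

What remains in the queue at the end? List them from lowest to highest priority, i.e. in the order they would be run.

[29, 31, 32, 33, 36, 39, 50, 51, 52, 54]

insert 51 → {51}
insert 18 → {18, 51}
insert 38 → {18, 38, 51}
dispatch next → 18; now {38, 51}
dispatch next → 38; now {51}
insert 47 → {47, 51}
dispatch next → 47; now {51}
insert 31 → {31, 51}
insert 25 → {25, 31, 51}
insert 24 → {24, 25, 31, 51}
dispatch next → 24; now {25, 31, 51}
insert 36 → {25, 31, 36, 51}
dispatch next → 25; now {31, 36, 51}
insert 22 → {22, 31, 36, 51}
insert 32 → {22, 31, 32, 36, 51}
insert 27 → {22, 27, 31, 32, 36, 51}
insert 52 → {22, 27, 31, 32, 36, 51, 52}
insert 33 → {22, 27, 31, 32, 33, 36, 51, 52}
insert 54 → {22, 27, 31, 32, 33, 36, 51, 52, 54}
insert 50 → {22, 27, 31, 32, 33, 36, 50, 51, 52, 54}
insert 39 → {22, 27, 31, 32, 33, 36, 39, 50, 51, 52, 54}
dispatch next → 22; now {27, 31, 32, 33, 36, 39, 50, 51, 52, 54}
dispatch next → 27; now {31, 32, 33, 36, 39, 50, 51, 52, 54}
insert 29 → {29, 31, 32, 33, 36, 39, 50, 51, 52, 54}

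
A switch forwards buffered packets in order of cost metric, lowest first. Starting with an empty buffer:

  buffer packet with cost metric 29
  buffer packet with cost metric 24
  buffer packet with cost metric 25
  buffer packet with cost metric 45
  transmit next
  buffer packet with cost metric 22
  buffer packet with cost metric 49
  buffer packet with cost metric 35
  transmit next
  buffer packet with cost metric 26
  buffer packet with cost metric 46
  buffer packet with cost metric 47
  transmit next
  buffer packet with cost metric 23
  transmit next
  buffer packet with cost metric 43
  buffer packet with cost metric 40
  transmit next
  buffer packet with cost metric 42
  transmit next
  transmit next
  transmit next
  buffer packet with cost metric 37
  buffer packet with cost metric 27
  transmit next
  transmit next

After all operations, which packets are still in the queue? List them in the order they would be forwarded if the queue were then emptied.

insert 29 → {29}
insert 24 → {24, 29}
insert 25 → {24, 25, 29}
insert 45 → {24, 25, 29, 45}
transmit next → 24; now {25, 29, 45}
insert 22 → {22, 25, 29, 45}
insert 49 → {22, 25, 29, 45, 49}
insert 35 → {22, 25, 29, 35, 45, 49}
transmit next → 22; now {25, 29, 35, 45, 49}
insert 26 → {25, 26, 29, 35, 45, 49}
insert 46 → {25, 26, 29, 35, 45, 46, 49}
insert 47 → {25, 26, 29, 35, 45, 46, 47, 49}
transmit next → 25; now {26, 29, 35, 45, 46, 47, 49}
insert 23 → {23, 26, 29, 35, 45, 46, 47, 49}
transmit next → 23; now {26, 29, 35, 45, 46, 47, 49}
insert 43 → {26, 29, 35, 43, 45, 46, 47, 49}
insert 40 → {26, 29, 35, 40, 43, 45, 46, 47, 49}
transmit next → 26; now {29, 35, 40, 43, 45, 46, 47, 49}
insert 42 → {29, 35, 40, 42, 43, 45, 46, 47, 49}
transmit next → 29; now {35, 40, 42, 43, 45, 46, 47, 49}
transmit next → 35; now {40, 42, 43, 45, 46, 47, 49}
transmit next → 40; now {42, 43, 45, 46, 47, 49}
insert 37 → {37, 42, 43, 45, 46, 47, 49}
insert 27 → {27, 37, 42, 43, 45, 46, 47, 49}
transmit next → 27; now {37, 42, 43, 45, 46, 47, 49}
transmit next → 37; now {42, 43, 45, 46, 47, 49}

42 → 43 → 45 → 46 → 47 → 49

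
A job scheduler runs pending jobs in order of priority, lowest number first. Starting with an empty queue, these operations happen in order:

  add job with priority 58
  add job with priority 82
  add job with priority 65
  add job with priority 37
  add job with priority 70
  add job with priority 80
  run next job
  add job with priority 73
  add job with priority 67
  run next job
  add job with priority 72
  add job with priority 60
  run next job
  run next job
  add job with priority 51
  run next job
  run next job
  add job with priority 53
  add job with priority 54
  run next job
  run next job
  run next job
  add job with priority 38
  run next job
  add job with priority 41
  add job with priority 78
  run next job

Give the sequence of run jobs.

[37, 58, 60, 65, 51, 67, 53, 54, 70, 38, 41]

insert 58 → {58}
insert 82 → {58, 82}
insert 65 → {58, 65, 82}
insert 37 → {37, 58, 65, 82}
insert 70 → {37, 58, 65, 70, 82}
insert 80 → {37, 58, 65, 70, 80, 82}
run next job → 37; now {58, 65, 70, 80, 82}
insert 73 → {58, 65, 70, 73, 80, 82}
insert 67 → {58, 65, 67, 70, 73, 80, 82}
run next job → 58; now {65, 67, 70, 73, 80, 82}
insert 72 → {65, 67, 70, 72, 73, 80, 82}
insert 60 → {60, 65, 67, 70, 72, 73, 80, 82}
run next job → 60; now {65, 67, 70, 72, 73, 80, 82}
run next job → 65; now {67, 70, 72, 73, 80, 82}
insert 51 → {51, 67, 70, 72, 73, 80, 82}
run next job → 51; now {67, 70, 72, 73, 80, 82}
run next job → 67; now {70, 72, 73, 80, 82}
insert 53 → {53, 70, 72, 73, 80, 82}
insert 54 → {53, 54, 70, 72, 73, 80, 82}
run next job → 53; now {54, 70, 72, 73, 80, 82}
run next job → 54; now {70, 72, 73, 80, 82}
run next job → 70; now {72, 73, 80, 82}
insert 38 → {38, 72, 73, 80, 82}
run next job → 38; now {72, 73, 80, 82}
insert 41 → {41, 72, 73, 80, 82}
insert 78 → {41, 72, 73, 78, 80, 82}
run next job → 41; now {72, 73, 78, 80, 82}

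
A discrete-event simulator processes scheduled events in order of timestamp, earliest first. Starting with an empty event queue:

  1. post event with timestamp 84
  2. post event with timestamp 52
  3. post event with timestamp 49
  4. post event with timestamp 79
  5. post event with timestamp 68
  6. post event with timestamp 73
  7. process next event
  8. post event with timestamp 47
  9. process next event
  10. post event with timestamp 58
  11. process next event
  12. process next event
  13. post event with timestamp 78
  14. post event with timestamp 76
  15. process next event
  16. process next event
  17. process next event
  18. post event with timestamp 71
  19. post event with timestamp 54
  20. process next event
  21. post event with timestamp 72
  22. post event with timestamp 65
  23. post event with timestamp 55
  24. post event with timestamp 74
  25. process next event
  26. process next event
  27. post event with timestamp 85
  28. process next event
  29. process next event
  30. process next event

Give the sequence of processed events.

[49, 47, 52, 58, 68, 73, 76, 54, 55, 65, 71, 72, 74]

insert 84 → {84}
insert 52 → {52, 84}
insert 49 → {49, 52, 84}
insert 79 → {49, 52, 79, 84}
insert 68 → {49, 52, 68, 79, 84}
insert 73 → {49, 52, 68, 73, 79, 84}
process next event → 49; now {52, 68, 73, 79, 84}
insert 47 → {47, 52, 68, 73, 79, 84}
process next event → 47; now {52, 68, 73, 79, 84}
insert 58 → {52, 58, 68, 73, 79, 84}
process next event → 52; now {58, 68, 73, 79, 84}
process next event → 58; now {68, 73, 79, 84}
insert 78 → {68, 73, 78, 79, 84}
insert 76 → {68, 73, 76, 78, 79, 84}
process next event → 68; now {73, 76, 78, 79, 84}
process next event → 73; now {76, 78, 79, 84}
process next event → 76; now {78, 79, 84}
insert 71 → {71, 78, 79, 84}
insert 54 → {54, 71, 78, 79, 84}
process next event → 54; now {71, 78, 79, 84}
insert 72 → {71, 72, 78, 79, 84}
insert 65 → {65, 71, 72, 78, 79, 84}
insert 55 → {55, 65, 71, 72, 78, 79, 84}
insert 74 → {55, 65, 71, 72, 74, 78, 79, 84}
process next event → 55; now {65, 71, 72, 74, 78, 79, 84}
process next event → 65; now {71, 72, 74, 78, 79, 84}
insert 85 → {71, 72, 74, 78, 79, 84, 85}
process next event → 71; now {72, 74, 78, 79, 84, 85}
process next event → 72; now {74, 78, 79, 84, 85}
process next event → 74; now {78, 79, 84, 85}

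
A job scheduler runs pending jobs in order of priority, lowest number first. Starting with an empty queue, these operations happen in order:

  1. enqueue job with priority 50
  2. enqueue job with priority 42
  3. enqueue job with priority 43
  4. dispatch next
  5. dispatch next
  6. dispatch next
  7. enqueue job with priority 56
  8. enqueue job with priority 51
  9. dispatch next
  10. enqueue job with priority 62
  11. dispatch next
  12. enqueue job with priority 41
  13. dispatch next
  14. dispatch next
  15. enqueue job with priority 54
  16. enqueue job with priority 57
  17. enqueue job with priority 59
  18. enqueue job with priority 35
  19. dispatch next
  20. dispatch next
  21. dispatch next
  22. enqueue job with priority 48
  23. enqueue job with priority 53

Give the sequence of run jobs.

insert 50 → {50}
insert 42 → {42, 50}
insert 43 → {42, 43, 50}
dispatch next → 42; now {43, 50}
dispatch next → 43; now {50}
dispatch next → 50; now {}
insert 56 → {56}
insert 51 → {51, 56}
dispatch next → 51; now {56}
insert 62 → {56, 62}
dispatch next → 56; now {62}
insert 41 → {41, 62}
dispatch next → 41; now {62}
dispatch next → 62; now {}
insert 54 → {54}
insert 57 → {54, 57}
insert 59 → {54, 57, 59}
insert 35 → {35, 54, 57, 59}
dispatch next → 35; now {54, 57, 59}
dispatch next → 54; now {57, 59}
dispatch next → 57; now {59}
insert 48 → {48, 59}
insert 53 → {48, 53, 59}

42, 43, 50, 51, 56, 41, 62, 35, 54, 57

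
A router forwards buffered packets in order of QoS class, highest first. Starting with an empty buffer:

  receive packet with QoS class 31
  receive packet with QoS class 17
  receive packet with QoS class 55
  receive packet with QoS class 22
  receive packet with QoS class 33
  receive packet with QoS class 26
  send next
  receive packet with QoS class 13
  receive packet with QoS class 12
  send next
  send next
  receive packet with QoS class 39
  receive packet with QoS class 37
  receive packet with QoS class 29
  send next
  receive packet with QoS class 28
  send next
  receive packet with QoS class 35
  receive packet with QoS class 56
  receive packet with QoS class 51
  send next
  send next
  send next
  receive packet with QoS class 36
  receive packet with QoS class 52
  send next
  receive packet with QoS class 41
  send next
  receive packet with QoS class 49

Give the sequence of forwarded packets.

insert 31 → {31}
insert 17 → {31, 17}
insert 55 → {55, 31, 17}
insert 22 → {55, 31, 22, 17}
insert 33 → {55, 33, 31, 22, 17}
insert 26 → {55, 33, 31, 26, 22, 17}
send next → 55; now {33, 31, 26, 22, 17}
insert 13 → {33, 31, 26, 22, 17, 13}
insert 12 → {33, 31, 26, 22, 17, 13, 12}
send next → 33; now {31, 26, 22, 17, 13, 12}
send next → 31; now {26, 22, 17, 13, 12}
insert 39 → {39, 26, 22, 17, 13, 12}
insert 37 → {39, 37, 26, 22, 17, 13, 12}
insert 29 → {39, 37, 29, 26, 22, 17, 13, 12}
send next → 39; now {37, 29, 26, 22, 17, 13, 12}
insert 28 → {37, 29, 28, 26, 22, 17, 13, 12}
send next → 37; now {29, 28, 26, 22, 17, 13, 12}
insert 35 → {35, 29, 28, 26, 22, 17, 13, 12}
insert 56 → {56, 35, 29, 28, 26, 22, 17, 13, 12}
insert 51 → {56, 51, 35, 29, 28, 26, 22, 17, 13, 12}
send next → 56; now {51, 35, 29, 28, 26, 22, 17, 13, 12}
send next → 51; now {35, 29, 28, 26, 22, 17, 13, 12}
send next → 35; now {29, 28, 26, 22, 17, 13, 12}
insert 36 → {36, 29, 28, 26, 22, 17, 13, 12}
insert 52 → {52, 36, 29, 28, 26, 22, 17, 13, 12}
send next → 52; now {36, 29, 28, 26, 22, 17, 13, 12}
insert 41 → {41, 36, 29, 28, 26, 22, 17, 13, 12}
send next → 41; now {36, 29, 28, 26, 22, 17, 13, 12}
insert 49 → {49, 36, 29, 28, 26, 22, 17, 13, 12}

[55, 33, 31, 39, 37, 56, 51, 35, 52, 41]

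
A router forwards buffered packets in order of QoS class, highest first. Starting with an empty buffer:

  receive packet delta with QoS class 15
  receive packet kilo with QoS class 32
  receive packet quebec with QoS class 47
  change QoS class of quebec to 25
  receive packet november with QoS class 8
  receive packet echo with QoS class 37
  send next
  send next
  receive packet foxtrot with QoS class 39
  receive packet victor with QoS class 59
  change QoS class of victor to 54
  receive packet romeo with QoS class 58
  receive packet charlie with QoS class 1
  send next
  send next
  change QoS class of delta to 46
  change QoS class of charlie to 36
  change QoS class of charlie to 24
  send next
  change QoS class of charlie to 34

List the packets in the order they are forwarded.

echo, kilo, romeo, victor, delta

add delta (QoS class 15) → {delta:15}
add kilo (QoS class 32) → {kilo:32, delta:15}
add quebec (QoS class 47) → {quebec:47, kilo:32, delta:15}
update quebec to QoS class 25 → {kilo:32, quebec:25, delta:15}
add november (QoS class 8) → {kilo:32, quebec:25, delta:15, november:8}
add echo (QoS class 37) → {echo:37, kilo:32, quebec:25, delta:15, november:8}
send next → echo; now {kilo:32, quebec:25, delta:15, november:8}
send next → kilo; now {quebec:25, delta:15, november:8}
add foxtrot (QoS class 39) → {foxtrot:39, quebec:25, delta:15, november:8}
add victor (QoS class 59) → {victor:59, foxtrot:39, quebec:25, delta:15, november:8}
update victor to QoS class 54 → {victor:54, foxtrot:39, quebec:25, delta:15, november:8}
add romeo (QoS class 58) → {romeo:58, victor:54, foxtrot:39, quebec:25, delta:15, november:8}
add charlie (QoS class 1) → {romeo:58, victor:54, foxtrot:39, quebec:25, delta:15, november:8, charlie:1}
send next → romeo; now {victor:54, foxtrot:39, quebec:25, delta:15, november:8, charlie:1}
send next → victor; now {foxtrot:39, quebec:25, delta:15, november:8, charlie:1}
update delta to QoS class 46 → {delta:46, foxtrot:39, quebec:25, november:8, charlie:1}
update charlie to QoS class 36 → {delta:46, foxtrot:39, charlie:36, quebec:25, november:8}
update charlie to QoS class 24 → {delta:46, foxtrot:39, quebec:25, charlie:24, november:8}
send next → delta; now {foxtrot:39, quebec:25, charlie:24, november:8}
update charlie to QoS class 34 → {foxtrot:39, charlie:34, quebec:25, november:8}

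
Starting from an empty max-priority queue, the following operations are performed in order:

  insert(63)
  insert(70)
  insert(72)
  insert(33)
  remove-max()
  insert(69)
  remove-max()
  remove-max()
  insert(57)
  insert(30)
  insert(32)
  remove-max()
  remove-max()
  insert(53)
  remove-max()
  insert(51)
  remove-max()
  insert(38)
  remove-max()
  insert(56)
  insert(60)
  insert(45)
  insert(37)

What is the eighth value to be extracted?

38

insert 63 → {63}
insert 70 → {70, 63}
insert 72 → {72, 70, 63}
insert 33 → {72, 70, 63, 33}
remove-max → 72; now {70, 63, 33}
insert 69 → {70, 69, 63, 33}
remove-max → 70; now {69, 63, 33}
remove-max → 69; now {63, 33}
insert 57 → {63, 57, 33}
insert 30 → {63, 57, 33, 30}
insert 32 → {63, 57, 33, 32, 30}
remove-max → 63; now {57, 33, 32, 30}
remove-max → 57; now {33, 32, 30}
insert 53 → {53, 33, 32, 30}
remove-max → 53; now {33, 32, 30}
insert 51 → {51, 33, 32, 30}
remove-max → 51; now {33, 32, 30}
insert 38 → {38, 33, 32, 30}
remove-max → 38; now {33, 32, 30}
insert 56 → {56, 33, 32, 30}
insert 60 → {60, 56, 33, 32, 30}
insert 45 → {60, 56, 45, 33, 32, 30}
insert 37 → {60, 56, 45, 37, 33, 32, 30}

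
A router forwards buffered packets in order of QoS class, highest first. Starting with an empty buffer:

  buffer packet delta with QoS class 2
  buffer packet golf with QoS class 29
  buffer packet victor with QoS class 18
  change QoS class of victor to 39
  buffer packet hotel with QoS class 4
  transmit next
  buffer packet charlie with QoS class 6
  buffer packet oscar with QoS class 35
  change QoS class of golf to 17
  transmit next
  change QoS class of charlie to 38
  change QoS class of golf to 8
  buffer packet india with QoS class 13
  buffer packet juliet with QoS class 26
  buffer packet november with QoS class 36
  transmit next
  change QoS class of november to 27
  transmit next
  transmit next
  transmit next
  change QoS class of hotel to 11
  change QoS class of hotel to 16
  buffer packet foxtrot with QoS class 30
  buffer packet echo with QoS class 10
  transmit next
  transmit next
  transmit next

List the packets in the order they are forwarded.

add delta (QoS class 2) → {delta:2}
add golf (QoS class 29) → {golf:29, delta:2}
add victor (QoS class 18) → {golf:29, victor:18, delta:2}
update victor to QoS class 39 → {victor:39, golf:29, delta:2}
add hotel (QoS class 4) → {victor:39, golf:29, hotel:4, delta:2}
transmit next → victor; now {golf:29, hotel:4, delta:2}
add charlie (QoS class 6) → {golf:29, charlie:6, hotel:4, delta:2}
add oscar (QoS class 35) → {oscar:35, golf:29, charlie:6, hotel:4, delta:2}
update golf to QoS class 17 → {oscar:35, golf:17, charlie:6, hotel:4, delta:2}
transmit next → oscar; now {golf:17, charlie:6, hotel:4, delta:2}
update charlie to QoS class 38 → {charlie:38, golf:17, hotel:4, delta:2}
update golf to QoS class 8 → {charlie:38, golf:8, hotel:4, delta:2}
add india (QoS class 13) → {charlie:38, india:13, golf:8, hotel:4, delta:2}
add juliet (QoS class 26) → {charlie:38, juliet:26, india:13, golf:8, hotel:4, delta:2}
add november (QoS class 36) → {charlie:38, november:36, juliet:26, india:13, golf:8, hotel:4, delta:2}
transmit next → charlie; now {november:36, juliet:26, india:13, golf:8, hotel:4, delta:2}
update november to QoS class 27 → {november:27, juliet:26, india:13, golf:8, hotel:4, delta:2}
transmit next → november; now {juliet:26, india:13, golf:8, hotel:4, delta:2}
transmit next → juliet; now {india:13, golf:8, hotel:4, delta:2}
transmit next → india; now {golf:8, hotel:4, delta:2}
update hotel to QoS class 11 → {hotel:11, golf:8, delta:2}
update hotel to QoS class 16 → {hotel:16, golf:8, delta:2}
add foxtrot (QoS class 30) → {foxtrot:30, hotel:16, golf:8, delta:2}
add echo (QoS class 10) → {foxtrot:30, hotel:16, echo:10, golf:8, delta:2}
transmit next → foxtrot; now {hotel:16, echo:10, golf:8, delta:2}
transmit next → hotel; now {echo:10, golf:8, delta:2}
transmit next → echo; now {golf:8, delta:2}

[victor, oscar, charlie, november, juliet, india, foxtrot, hotel, echo]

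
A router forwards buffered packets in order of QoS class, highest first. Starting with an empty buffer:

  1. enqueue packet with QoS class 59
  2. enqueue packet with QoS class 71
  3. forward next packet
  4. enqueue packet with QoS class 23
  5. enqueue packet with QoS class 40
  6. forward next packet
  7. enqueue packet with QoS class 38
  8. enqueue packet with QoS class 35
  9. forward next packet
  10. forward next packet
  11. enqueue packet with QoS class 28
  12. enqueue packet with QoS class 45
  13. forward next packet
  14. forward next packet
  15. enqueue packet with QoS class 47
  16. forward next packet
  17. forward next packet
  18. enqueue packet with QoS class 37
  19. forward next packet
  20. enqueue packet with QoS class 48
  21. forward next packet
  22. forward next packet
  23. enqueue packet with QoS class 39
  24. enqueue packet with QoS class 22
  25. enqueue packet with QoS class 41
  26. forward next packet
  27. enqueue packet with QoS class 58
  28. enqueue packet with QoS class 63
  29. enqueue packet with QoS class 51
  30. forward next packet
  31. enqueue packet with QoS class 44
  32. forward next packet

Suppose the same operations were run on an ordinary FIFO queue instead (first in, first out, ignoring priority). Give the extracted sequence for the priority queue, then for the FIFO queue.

insert 59 → {59}
insert 71 → {71, 59}
forward next packet → 71; now {59}
insert 23 → {59, 23}
insert 40 → {59, 40, 23}
forward next packet → 59; now {40, 23}
insert 38 → {40, 38, 23}
insert 35 → {40, 38, 35, 23}
forward next packet → 40; now {38, 35, 23}
forward next packet → 38; now {35, 23}
insert 28 → {35, 28, 23}
insert 45 → {45, 35, 28, 23}
forward next packet → 45; now {35, 28, 23}
forward next packet → 35; now {28, 23}
insert 47 → {47, 28, 23}
forward next packet → 47; now {28, 23}
forward next packet → 28; now {23}
insert 37 → {37, 23}
forward next packet → 37; now {23}
insert 48 → {48, 23}
forward next packet → 48; now {23}
forward next packet → 23; now {}
insert 39 → {39}
insert 22 → {39, 22}
insert 41 → {41, 39, 22}
forward next packet → 41; now {39, 22}
insert 58 → {58, 39, 22}
insert 63 → {63, 58, 39, 22}
insert 51 → {63, 58, 51, 39, 22}
forward next packet → 63; now {58, 51, 39, 22}
insert 44 → {58, 51, 44, 39, 22}
forward next packet → 58; now {51, 44, 39, 22}

priority queue: 71 → 59 → 40 → 38 → 45 → 35 → 47 → 28 → 37 → 48 → 23 → 41 → 63 → 58; FIFO queue: 59 → 71 → 23 → 40 → 38 → 35 → 28 → 45 → 47 → 37 → 48 → 39 → 22 → 41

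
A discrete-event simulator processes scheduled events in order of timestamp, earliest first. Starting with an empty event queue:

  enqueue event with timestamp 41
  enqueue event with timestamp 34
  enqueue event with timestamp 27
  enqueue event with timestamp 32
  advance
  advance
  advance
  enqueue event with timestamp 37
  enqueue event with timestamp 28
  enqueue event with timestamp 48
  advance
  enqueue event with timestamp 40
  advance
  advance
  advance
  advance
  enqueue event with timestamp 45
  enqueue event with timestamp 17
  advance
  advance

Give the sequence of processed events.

[27, 32, 34, 28, 37, 40, 41, 48, 17, 45]

insert 41 → {41}
insert 34 → {34, 41}
insert 27 → {27, 34, 41}
insert 32 → {27, 32, 34, 41}
advance → 27; now {32, 34, 41}
advance → 32; now {34, 41}
advance → 34; now {41}
insert 37 → {37, 41}
insert 28 → {28, 37, 41}
insert 48 → {28, 37, 41, 48}
advance → 28; now {37, 41, 48}
insert 40 → {37, 40, 41, 48}
advance → 37; now {40, 41, 48}
advance → 40; now {41, 48}
advance → 41; now {48}
advance → 48; now {}
insert 45 → {45}
insert 17 → {17, 45}
advance → 17; now {45}
advance → 45; now {}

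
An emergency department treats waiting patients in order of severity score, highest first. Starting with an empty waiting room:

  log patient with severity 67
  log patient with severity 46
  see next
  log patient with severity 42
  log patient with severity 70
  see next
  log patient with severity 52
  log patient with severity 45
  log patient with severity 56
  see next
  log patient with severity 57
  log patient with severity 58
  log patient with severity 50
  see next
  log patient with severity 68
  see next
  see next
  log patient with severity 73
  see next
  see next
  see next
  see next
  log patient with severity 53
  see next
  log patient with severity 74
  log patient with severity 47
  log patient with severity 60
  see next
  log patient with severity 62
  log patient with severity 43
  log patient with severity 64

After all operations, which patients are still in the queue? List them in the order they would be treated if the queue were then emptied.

[64, 62, 60, 47, 45, 43, 42]

insert 67 → {67}
insert 46 → {67, 46}
see next → 67; now {46}
insert 42 → {46, 42}
insert 70 → {70, 46, 42}
see next → 70; now {46, 42}
insert 52 → {52, 46, 42}
insert 45 → {52, 46, 45, 42}
insert 56 → {56, 52, 46, 45, 42}
see next → 56; now {52, 46, 45, 42}
insert 57 → {57, 52, 46, 45, 42}
insert 58 → {58, 57, 52, 46, 45, 42}
insert 50 → {58, 57, 52, 50, 46, 45, 42}
see next → 58; now {57, 52, 50, 46, 45, 42}
insert 68 → {68, 57, 52, 50, 46, 45, 42}
see next → 68; now {57, 52, 50, 46, 45, 42}
see next → 57; now {52, 50, 46, 45, 42}
insert 73 → {73, 52, 50, 46, 45, 42}
see next → 73; now {52, 50, 46, 45, 42}
see next → 52; now {50, 46, 45, 42}
see next → 50; now {46, 45, 42}
see next → 46; now {45, 42}
insert 53 → {53, 45, 42}
see next → 53; now {45, 42}
insert 74 → {74, 45, 42}
insert 47 → {74, 47, 45, 42}
insert 60 → {74, 60, 47, 45, 42}
see next → 74; now {60, 47, 45, 42}
insert 62 → {62, 60, 47, 45, 42}
insert 43 → {62, 60, 47, 45, 43, 42}
insert 64 → {64, 62, 60, 47, 45, 43, 42}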